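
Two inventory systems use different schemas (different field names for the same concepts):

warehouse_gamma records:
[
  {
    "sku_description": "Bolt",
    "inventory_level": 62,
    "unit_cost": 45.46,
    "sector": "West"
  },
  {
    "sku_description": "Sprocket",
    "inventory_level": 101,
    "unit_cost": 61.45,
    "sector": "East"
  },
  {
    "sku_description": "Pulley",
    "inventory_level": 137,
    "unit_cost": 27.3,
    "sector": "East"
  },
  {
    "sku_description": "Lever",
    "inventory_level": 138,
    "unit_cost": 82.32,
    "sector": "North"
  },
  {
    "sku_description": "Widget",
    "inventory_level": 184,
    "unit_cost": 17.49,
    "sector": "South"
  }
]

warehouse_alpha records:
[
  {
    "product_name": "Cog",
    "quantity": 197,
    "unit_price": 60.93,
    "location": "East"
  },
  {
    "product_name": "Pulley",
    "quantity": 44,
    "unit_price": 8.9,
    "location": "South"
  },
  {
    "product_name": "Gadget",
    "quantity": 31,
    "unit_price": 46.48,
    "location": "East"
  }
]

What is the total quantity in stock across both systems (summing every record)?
894

To reconcile these schemas, identify the field holding the quantity in stock in each system:
1. In warehouse_gamma it is "inventory_level"
2. In warehouse_alpha it is "quantity"

From warehouse_gamma: 62 + 101 + 137 + 138 + 184 = 622
From warehouse_alpha: 197 + 44 + 31 = 272

Total: 622 + 272 = 894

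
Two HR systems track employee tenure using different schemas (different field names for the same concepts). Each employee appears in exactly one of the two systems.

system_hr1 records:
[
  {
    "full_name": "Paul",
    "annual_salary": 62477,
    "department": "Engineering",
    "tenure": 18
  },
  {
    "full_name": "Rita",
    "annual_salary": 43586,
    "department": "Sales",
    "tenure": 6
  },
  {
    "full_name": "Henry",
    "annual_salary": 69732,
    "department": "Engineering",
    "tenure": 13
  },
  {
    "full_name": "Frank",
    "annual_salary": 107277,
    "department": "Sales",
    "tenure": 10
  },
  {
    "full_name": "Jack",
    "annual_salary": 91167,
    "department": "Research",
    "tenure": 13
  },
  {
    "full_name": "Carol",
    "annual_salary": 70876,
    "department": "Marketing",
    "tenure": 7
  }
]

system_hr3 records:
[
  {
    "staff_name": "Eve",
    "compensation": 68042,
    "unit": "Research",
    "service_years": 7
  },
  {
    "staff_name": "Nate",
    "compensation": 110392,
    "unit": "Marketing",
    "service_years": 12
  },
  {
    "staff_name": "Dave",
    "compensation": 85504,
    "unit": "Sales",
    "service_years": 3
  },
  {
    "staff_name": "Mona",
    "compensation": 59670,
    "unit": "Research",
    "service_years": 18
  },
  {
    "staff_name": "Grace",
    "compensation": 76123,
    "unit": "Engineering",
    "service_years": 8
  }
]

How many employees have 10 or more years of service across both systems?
6

Reconcile schemas: "tenure" (system_hr1) = "service_years" (system_hr3) = years of service

From system_hr1: 4 employees with >= 10 years
From system_hr3: 2 employees with >= 10 years

Total: 4 + 2 = 6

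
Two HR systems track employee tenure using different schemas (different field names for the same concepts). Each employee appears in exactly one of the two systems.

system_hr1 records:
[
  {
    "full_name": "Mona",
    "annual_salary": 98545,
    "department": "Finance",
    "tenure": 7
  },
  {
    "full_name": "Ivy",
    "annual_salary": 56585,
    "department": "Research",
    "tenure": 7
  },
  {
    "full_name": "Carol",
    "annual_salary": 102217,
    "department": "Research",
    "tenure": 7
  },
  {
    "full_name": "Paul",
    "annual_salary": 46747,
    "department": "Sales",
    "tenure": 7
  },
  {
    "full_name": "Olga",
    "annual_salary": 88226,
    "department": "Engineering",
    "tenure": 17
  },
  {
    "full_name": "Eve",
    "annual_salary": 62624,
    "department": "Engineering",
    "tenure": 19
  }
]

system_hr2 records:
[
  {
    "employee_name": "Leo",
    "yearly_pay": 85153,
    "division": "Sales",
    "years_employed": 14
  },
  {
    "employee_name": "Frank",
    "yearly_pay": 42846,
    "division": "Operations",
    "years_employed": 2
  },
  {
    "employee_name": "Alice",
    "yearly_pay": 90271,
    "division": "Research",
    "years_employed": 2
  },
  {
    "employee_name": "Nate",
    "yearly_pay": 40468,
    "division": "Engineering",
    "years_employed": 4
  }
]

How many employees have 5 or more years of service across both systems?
7

Reconcile schemas: "tenure" (system_hr1) = "years_employed" (system_hr2) = years of service

From system_hr1: 6 employees with >= 5 years
From system_hr2: 1 employees with >= 5 years

Total: 6 + 1 = 7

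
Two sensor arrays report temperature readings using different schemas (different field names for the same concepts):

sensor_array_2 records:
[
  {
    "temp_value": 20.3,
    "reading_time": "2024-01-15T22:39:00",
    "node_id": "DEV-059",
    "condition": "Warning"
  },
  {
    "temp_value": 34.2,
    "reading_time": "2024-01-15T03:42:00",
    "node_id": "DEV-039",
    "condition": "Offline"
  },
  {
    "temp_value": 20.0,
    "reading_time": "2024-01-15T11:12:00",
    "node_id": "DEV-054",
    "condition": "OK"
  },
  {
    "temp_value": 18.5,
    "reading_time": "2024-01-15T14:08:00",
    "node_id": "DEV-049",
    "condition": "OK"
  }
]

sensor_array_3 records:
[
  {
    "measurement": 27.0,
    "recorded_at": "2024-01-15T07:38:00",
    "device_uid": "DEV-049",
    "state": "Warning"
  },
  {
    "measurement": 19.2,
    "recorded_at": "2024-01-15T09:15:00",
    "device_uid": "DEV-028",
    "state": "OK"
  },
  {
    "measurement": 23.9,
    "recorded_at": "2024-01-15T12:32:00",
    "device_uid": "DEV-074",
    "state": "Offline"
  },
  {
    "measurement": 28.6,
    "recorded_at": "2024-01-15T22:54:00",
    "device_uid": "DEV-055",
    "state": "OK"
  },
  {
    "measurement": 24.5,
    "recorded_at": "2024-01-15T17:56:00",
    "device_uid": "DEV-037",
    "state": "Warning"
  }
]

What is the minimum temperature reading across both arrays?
18.5

Schema mapping: "temp_value" (sensor_array_2) = "measurement" (sensor_array_3) = temperature reading

Minimum in sensor_array_2: 18.5
Minimum in sensor_array_3: 19.2

Overall minimum: min(18.5, 19.2) = 18.5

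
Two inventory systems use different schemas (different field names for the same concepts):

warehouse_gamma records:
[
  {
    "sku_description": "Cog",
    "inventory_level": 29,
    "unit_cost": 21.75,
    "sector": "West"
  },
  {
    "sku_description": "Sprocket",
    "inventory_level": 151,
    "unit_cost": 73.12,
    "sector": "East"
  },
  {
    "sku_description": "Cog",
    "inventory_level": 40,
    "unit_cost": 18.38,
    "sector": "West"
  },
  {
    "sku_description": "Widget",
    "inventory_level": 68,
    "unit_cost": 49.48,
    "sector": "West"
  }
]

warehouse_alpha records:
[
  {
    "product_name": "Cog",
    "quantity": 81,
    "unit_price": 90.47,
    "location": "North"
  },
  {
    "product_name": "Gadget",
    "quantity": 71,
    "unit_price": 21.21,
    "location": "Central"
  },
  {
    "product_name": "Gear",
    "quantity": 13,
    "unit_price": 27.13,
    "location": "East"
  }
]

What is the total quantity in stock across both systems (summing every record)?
453

To reconcile these schemas, identify the field holding the quantity in stock in each system:
1. In warehouse_gamma it is "inventory_level"
2. In warehouse_alpha it is "quantity"

From warehouse_gamma: 29 + 151 + 40 + 68 = 288
From warehouse_alpha: 81 + 71 + 13 = 165

Total: 288 + 165 = 453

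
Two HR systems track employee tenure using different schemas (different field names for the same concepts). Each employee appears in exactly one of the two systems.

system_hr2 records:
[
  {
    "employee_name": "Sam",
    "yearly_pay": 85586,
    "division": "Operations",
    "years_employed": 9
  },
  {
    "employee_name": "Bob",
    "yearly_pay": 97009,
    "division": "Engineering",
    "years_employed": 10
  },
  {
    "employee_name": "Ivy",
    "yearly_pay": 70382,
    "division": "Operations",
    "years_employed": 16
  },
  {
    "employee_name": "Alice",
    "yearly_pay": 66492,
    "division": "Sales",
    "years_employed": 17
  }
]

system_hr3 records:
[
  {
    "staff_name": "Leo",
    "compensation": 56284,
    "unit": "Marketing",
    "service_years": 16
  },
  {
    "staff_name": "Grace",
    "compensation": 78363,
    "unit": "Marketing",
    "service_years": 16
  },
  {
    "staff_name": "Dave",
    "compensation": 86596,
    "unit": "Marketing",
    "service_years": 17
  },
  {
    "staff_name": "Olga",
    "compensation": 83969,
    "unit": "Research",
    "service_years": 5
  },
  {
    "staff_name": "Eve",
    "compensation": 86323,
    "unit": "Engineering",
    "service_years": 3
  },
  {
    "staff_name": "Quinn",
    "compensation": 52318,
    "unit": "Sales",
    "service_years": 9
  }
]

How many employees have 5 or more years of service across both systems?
9

Reconcile schemas: "years_employed" (system_hr2) = "service_years" (system_hr3) = years of service

From system_hr2: 4 employees with >= 5 years
From system_hr3: 5 employees with >= 5 years

Total: 4 + 5 = 9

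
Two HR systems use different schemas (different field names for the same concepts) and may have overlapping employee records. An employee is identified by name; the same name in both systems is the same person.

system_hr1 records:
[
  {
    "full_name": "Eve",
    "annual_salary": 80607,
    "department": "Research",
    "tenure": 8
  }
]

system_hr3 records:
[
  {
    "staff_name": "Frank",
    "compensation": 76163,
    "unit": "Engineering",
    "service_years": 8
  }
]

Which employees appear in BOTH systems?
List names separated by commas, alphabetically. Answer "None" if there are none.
None

Schema mapping: "full_name" (system_hr1) = "staff_name" (system_hr3) = employee name

Names in system_hr1: ['Eve']
Names in system_hr3: ['Frank']

Intersection: None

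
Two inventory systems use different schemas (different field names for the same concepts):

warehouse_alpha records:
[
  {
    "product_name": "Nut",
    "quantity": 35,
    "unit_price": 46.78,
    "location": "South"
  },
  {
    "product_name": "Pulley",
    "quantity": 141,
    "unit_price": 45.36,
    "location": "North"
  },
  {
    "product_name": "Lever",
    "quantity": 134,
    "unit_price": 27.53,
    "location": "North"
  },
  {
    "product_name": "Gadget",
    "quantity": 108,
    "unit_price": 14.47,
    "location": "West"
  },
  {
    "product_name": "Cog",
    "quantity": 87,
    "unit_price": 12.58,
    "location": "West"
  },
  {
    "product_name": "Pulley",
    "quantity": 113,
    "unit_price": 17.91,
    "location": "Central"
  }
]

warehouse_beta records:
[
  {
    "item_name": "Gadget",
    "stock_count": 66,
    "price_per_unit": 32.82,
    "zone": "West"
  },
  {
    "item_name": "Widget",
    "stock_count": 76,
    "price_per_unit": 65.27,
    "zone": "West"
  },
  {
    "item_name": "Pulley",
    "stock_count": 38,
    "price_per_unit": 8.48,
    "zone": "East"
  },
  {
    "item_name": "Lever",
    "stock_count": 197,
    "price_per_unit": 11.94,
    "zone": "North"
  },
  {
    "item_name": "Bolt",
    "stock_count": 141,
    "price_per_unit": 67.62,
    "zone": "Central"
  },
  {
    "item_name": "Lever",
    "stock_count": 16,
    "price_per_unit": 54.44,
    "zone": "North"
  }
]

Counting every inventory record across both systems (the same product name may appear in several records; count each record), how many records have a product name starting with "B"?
1

Schema mapping: "product_name" (warehouse_alpha) = "item_name" (warehouse_beta) = product name

Records with product name starting with "B" in warehouse_alpha: 0
Records with product name starting with "B" in warehouse_beta: 1

Total: 0 + 1 = 1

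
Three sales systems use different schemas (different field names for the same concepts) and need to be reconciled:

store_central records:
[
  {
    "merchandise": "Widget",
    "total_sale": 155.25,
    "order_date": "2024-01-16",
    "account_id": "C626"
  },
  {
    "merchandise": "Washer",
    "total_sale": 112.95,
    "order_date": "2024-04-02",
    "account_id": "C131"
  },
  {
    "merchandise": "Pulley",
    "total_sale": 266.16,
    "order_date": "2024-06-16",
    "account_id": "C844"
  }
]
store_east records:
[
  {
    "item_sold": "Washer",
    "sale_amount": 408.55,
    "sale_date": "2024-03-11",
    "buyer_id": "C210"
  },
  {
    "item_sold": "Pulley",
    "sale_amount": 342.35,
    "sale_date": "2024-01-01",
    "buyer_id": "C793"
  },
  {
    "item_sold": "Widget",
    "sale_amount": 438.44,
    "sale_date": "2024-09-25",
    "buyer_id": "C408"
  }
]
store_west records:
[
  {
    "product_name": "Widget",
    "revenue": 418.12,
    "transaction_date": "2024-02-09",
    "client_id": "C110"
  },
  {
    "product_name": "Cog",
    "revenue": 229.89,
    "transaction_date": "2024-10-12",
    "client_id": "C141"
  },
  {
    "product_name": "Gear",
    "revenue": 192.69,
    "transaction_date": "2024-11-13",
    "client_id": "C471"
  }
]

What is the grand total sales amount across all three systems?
2564.4

Schema reconciliation - all amount fields map to sale amount:

store_central (total_sale): 534.36
store_east (sale_amount): 1189.34
store_west (revenue): 840.7

Grand total: 2564.4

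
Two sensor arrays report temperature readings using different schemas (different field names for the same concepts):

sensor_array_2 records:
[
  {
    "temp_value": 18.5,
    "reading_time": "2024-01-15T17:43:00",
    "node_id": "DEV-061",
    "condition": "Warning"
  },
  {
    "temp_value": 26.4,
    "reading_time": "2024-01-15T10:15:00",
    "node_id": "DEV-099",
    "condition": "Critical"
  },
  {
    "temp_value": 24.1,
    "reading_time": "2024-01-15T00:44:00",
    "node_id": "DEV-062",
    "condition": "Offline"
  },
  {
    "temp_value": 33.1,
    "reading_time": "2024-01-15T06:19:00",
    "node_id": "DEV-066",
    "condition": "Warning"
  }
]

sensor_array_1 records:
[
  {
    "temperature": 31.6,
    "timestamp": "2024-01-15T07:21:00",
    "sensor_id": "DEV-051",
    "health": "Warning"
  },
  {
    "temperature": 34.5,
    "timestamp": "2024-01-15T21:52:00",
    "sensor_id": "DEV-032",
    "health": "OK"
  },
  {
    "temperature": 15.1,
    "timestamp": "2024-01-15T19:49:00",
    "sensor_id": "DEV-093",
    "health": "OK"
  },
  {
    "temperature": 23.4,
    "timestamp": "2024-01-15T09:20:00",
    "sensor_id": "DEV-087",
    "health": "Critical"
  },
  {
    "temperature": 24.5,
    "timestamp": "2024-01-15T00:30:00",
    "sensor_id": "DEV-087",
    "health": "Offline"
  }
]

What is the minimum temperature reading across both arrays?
15.1

Schema mapping: "temp_value" (sensor_array_2) = "temperature" (sensor_array_1) = temperature reading

Minimum in sensor_array_2: 18.5
Minimum in sensor_array_1: 15.1

Overall minimum: min(18.5, 15.1) = 15.1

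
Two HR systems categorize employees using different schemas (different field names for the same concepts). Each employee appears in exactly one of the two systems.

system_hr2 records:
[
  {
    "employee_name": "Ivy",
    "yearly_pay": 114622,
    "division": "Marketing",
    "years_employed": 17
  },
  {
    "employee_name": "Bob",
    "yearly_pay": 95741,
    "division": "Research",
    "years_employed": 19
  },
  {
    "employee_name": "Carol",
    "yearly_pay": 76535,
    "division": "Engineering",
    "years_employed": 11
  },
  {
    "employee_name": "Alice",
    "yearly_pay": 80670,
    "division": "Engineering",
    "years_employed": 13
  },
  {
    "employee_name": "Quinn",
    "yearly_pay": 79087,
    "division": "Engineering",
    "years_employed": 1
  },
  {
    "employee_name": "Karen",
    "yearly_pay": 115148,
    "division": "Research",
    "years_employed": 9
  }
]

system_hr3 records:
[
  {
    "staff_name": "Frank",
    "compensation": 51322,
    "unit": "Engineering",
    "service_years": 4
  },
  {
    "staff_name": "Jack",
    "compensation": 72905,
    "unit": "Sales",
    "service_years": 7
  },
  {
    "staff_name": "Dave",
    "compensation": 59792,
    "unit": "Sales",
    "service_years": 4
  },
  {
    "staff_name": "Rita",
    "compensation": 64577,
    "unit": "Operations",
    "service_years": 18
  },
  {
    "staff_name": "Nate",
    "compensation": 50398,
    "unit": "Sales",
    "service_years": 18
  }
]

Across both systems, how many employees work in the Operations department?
1

Schema mapping: "division" (system_hr2) = "unit" (system_hr3) = department

Operations employees in system_hr2: 0
Operations employees in system_hr3: 1

Total in Operations: 0 + 1 = 1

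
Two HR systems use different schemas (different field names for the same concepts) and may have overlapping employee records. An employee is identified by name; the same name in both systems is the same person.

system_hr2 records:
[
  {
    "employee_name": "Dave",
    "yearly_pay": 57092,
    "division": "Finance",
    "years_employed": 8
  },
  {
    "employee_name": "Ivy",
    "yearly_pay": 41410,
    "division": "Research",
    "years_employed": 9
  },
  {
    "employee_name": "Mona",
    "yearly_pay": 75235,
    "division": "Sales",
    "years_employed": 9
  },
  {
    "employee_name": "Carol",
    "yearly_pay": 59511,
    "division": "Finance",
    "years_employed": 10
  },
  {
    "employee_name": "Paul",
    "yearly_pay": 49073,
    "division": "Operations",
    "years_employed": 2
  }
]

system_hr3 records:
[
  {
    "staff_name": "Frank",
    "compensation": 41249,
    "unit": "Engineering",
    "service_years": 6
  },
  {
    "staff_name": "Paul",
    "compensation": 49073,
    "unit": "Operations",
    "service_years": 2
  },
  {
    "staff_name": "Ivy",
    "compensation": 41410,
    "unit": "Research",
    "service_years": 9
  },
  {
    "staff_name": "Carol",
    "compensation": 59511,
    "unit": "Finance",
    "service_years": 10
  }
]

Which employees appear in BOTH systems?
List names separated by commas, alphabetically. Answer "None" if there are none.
Carol, Ivy, Paul

Schema mapping: "employee_name" (system_hr2) = "staff_name" (system_hr3) = employee name

Names in system_hr2: ['Carol', 'Dave', 'Ivy', 'Mona', 'Paul']
Names in system_hr3: ['Carol', 'Frank', 'Ivy', 'Paul']

Intersection: ['Carol', 'Ivy', 'Paul']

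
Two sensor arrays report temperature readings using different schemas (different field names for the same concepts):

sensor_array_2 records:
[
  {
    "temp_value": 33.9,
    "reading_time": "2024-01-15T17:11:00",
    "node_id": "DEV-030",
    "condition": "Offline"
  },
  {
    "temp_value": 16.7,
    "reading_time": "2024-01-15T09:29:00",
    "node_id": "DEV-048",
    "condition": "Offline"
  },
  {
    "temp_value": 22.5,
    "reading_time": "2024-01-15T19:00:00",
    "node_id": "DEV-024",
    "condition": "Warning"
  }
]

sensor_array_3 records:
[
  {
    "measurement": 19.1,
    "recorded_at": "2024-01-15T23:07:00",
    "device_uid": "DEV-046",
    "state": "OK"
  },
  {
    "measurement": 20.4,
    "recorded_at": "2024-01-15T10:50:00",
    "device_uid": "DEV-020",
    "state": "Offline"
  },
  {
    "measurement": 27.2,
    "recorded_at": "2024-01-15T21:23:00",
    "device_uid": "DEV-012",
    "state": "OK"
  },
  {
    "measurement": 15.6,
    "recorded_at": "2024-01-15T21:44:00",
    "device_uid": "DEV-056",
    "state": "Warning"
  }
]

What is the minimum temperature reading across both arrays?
15.6

Schema mapping: "temp_value" (sensor_array_2) = "measurement" (sensor_array_3) = temperature reading

Minimum in sensor_array_2: 16.7
Minimum in sensor_array_3: 15.6

Overall minimum: min(16.7, 15.6) = 15.6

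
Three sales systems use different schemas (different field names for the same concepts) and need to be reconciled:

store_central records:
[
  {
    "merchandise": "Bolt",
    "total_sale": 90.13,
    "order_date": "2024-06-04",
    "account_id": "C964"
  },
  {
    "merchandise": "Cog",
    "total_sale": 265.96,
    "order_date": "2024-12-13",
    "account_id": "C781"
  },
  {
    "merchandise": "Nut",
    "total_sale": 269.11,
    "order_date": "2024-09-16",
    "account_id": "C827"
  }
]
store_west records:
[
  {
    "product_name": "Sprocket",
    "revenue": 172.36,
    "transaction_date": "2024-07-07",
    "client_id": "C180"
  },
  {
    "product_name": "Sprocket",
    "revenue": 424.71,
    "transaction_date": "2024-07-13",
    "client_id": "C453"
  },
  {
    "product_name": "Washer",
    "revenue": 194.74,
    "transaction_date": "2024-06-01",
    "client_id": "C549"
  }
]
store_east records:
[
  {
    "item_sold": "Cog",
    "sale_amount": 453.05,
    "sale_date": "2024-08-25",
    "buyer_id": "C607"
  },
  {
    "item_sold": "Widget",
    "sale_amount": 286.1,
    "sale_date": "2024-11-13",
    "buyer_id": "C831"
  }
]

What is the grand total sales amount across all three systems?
2156.16

Schema reconciliation - all amount fields map to sale amount:

store_central (total_sale): 625.2
store_west (revenue): 791.81
store_east (sale_amount): 739.15

Grand total: 2156.16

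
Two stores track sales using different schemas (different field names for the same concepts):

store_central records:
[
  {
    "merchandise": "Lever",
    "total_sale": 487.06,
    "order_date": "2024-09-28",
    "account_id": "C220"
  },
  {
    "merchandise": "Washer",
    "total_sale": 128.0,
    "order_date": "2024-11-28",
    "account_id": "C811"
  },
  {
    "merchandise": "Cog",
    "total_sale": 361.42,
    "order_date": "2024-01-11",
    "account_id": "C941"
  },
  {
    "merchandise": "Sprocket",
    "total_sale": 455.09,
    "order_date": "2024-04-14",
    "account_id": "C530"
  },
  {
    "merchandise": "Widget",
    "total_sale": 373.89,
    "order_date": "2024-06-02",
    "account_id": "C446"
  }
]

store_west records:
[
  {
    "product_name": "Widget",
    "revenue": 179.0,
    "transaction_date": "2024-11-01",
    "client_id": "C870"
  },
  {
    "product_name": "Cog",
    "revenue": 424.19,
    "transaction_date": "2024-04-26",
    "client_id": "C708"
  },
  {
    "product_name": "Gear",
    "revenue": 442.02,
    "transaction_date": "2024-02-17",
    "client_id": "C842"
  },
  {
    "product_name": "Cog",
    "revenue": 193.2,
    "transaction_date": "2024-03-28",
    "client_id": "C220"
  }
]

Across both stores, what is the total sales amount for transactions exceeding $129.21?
2915.87

Schema mapping: "total_sale" (store_central) = "revenue" (store_west) = sale amount

Sum of sales > $129.21 in store_central: 1677.46
Sum of sales > $129.21 in store_west: 1238.41

Total: 1677.46 + 1238.41 = 2915.87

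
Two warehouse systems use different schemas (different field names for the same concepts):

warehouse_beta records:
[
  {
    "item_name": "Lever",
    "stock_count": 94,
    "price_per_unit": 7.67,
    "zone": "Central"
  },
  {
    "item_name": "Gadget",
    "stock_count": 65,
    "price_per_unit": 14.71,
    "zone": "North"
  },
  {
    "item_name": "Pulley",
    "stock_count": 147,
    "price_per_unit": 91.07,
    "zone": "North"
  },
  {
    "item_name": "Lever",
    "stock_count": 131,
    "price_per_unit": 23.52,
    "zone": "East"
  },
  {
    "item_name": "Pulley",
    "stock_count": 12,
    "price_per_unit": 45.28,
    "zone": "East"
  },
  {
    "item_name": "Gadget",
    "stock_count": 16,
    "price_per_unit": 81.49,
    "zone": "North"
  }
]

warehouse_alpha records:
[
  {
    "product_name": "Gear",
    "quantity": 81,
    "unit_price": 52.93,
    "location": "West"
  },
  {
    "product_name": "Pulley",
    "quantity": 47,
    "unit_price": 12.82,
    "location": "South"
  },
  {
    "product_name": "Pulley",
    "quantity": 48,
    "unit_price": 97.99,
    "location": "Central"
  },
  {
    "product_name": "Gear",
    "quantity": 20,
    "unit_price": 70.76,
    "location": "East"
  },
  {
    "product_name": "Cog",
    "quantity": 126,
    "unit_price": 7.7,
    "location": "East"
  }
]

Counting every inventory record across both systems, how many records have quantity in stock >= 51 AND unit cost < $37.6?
4

Schema mappings:
- "stock_count" (warehouse_beta) = "quantity" (warehouse_alpha) = quantity
- "price_per_unit" (warehouse_beta) = "unit_price" (warehouse_alpha) = unit cost

Records meeting both conditions in warehouse_beta: 3
Records meeting both conditions in warehouse_alpha: 1

Total: 3 + 1 = 4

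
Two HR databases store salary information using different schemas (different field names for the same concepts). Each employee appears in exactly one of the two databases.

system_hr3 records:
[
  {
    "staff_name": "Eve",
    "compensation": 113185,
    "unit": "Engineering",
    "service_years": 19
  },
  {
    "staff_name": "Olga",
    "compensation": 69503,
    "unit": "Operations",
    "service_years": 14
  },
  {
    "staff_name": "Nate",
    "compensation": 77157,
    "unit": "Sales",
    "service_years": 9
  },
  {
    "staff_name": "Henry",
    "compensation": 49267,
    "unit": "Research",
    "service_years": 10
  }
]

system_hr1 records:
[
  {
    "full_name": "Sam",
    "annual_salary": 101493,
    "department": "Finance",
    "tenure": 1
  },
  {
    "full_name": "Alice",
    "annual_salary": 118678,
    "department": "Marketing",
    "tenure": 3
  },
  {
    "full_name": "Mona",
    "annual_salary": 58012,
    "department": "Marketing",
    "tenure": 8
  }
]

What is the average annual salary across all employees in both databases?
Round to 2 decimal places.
83899.29

Schema mapping: "compensation" (system_hr3) = "annual_salary" (system_hr1) = annual salary

All salaries: [113185, 69503, 77157, 49267, 101493, 118678, 58012]
Sum: 587295
Count: 7
Average: 587295 / 7 = 83899.29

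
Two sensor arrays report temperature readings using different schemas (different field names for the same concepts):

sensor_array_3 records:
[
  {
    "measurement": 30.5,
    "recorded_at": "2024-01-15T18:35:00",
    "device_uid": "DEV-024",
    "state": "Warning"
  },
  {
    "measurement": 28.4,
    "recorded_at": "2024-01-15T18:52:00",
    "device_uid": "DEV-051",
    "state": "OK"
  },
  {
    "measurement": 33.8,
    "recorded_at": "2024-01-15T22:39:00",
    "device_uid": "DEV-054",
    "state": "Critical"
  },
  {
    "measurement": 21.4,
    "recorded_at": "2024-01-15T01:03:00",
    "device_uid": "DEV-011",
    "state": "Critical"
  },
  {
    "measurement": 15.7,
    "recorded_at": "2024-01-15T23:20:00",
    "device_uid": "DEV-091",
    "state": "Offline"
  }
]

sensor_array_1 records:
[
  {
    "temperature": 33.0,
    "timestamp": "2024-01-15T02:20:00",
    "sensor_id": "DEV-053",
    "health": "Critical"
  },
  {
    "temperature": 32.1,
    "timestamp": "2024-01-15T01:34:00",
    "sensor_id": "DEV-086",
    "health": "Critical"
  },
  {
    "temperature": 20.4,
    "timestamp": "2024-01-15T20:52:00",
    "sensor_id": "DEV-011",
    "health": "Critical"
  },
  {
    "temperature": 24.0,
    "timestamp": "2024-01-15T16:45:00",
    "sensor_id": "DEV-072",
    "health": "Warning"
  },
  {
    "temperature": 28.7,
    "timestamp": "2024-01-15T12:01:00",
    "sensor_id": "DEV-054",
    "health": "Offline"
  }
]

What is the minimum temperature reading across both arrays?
15.7

Schema mapping: "measurement" (sensor_array_3) = "temperature" (sensor_array_1) = temperature reading

Minimum in sensor_array_3: 15.7
Minimum in sensor_array_1: 20.4

Overall minimum: min(15.7, 20.4) = 15.7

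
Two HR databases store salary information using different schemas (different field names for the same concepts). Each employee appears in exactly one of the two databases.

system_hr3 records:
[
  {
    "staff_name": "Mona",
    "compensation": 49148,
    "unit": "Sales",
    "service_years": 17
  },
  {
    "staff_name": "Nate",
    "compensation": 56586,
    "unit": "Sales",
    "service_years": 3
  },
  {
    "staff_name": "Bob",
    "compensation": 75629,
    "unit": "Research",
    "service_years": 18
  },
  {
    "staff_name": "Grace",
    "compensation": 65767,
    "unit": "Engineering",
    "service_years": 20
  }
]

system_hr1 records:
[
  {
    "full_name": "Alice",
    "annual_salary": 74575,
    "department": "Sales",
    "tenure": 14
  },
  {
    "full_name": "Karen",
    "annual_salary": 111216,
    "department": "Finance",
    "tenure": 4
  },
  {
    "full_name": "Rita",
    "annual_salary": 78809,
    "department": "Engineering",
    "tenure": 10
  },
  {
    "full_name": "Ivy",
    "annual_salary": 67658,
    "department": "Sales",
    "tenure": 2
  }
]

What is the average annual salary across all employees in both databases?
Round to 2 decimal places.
72423.50

Schema mapping: "compensation" (system_hr3) = "annual_salary" (system_hr1) = annual salary

All salaries: [49148, 56586, 75629, 65767, 74575, 111216, 78809, 67658]
Sum: 579388
Count: 8
Average: 579388 / 8 = 72423.50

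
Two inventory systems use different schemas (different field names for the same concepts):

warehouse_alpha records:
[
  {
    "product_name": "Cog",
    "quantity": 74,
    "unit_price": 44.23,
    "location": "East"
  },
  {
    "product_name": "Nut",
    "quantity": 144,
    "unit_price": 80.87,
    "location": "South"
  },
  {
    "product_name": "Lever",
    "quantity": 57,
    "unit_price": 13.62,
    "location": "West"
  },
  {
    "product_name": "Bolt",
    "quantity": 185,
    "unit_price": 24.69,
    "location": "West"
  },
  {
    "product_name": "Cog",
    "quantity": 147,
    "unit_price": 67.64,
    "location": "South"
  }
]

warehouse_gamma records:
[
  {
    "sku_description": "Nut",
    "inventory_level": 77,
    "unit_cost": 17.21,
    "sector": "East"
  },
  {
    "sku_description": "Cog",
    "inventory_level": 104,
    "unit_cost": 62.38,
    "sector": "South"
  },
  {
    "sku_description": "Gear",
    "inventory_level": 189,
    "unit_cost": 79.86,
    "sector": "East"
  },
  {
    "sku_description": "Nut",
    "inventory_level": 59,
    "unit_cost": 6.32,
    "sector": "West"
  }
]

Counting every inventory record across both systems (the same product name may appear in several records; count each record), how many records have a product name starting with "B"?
1

Schema mapping: "product_name" (warehouse_alpha) = "sku_description" (warehouse_gamma) = product name

Records with product name starting with "B" in warehouse_alpha: 1
Records with product name starting with "B" in warehouse_gamma: 0

Total: 1 + 0 = 1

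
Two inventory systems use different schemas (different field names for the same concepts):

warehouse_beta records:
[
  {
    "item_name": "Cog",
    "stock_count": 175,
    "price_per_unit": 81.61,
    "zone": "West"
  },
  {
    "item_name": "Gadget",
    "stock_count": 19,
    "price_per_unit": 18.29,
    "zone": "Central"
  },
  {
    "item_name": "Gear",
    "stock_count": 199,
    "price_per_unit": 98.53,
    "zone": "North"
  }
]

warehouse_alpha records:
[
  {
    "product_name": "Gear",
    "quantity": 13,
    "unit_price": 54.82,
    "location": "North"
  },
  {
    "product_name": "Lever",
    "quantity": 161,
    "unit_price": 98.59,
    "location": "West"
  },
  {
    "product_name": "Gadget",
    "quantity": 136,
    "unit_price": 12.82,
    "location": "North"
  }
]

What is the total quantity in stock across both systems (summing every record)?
703

To reconcile these schemas, identify the field holding the quantity in stock in each system:
1. In warehouse_beta it is "stock_count"
2. In warehouse_alpha it is "quantity"

From warehouse_beta: 175 + 19 + 199 = 393
From warehouse_alpha: 13 + 161 + 136 = 310

Total: 393 + 310 = 703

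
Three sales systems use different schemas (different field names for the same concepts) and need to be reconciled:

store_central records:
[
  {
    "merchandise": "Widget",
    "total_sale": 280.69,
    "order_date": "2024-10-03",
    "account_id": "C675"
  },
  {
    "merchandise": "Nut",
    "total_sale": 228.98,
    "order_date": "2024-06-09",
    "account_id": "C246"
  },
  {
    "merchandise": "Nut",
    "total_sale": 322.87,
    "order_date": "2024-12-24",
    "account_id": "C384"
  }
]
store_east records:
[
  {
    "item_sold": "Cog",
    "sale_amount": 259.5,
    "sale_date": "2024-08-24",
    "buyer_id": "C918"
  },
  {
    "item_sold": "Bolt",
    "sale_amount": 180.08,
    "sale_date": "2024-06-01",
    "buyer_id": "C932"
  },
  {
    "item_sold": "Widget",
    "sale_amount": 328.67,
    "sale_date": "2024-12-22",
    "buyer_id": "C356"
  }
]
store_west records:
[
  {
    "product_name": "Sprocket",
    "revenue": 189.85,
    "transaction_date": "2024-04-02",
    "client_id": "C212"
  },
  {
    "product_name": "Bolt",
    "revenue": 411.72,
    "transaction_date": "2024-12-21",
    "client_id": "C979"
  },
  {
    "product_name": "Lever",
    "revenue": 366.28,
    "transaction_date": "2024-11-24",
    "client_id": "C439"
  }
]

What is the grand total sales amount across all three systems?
2568.64

Schema reconciliation - all amount fields map to sale amount:

store_central (total_sale): 832.54
store_east (sale_amount): 768.25
store_west (revenue): 967.85

Grand total: 2568.64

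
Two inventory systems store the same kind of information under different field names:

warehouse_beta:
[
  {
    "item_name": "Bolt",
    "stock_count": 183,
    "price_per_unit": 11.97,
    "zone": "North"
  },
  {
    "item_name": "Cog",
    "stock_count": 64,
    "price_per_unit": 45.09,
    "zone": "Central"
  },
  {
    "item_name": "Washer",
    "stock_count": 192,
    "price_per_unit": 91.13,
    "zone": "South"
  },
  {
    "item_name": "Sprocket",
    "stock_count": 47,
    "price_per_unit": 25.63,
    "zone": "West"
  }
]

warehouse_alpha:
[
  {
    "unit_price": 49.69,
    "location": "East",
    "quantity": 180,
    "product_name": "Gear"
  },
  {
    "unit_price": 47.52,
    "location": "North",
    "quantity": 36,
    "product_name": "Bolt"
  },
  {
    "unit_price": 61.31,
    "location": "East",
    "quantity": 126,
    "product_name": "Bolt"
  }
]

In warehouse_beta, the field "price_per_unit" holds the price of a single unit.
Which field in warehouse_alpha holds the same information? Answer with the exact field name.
unit_price

In warehouse_beta, "price_per_unit" holds the price of a single unit.
The fields in warehouse_alpha are: "unit_price", "location", "quantity", "product_name".
"unit_price" is the match: the name refers to the same concept and its values are decimal currency amounts (e.g. 49.69, 47.52).
The other fields ("location", "quantity", "product_name") hold different kinds of data.

So "price_per_unit" in warehouse_beta corresponds to "unit_price" in warehouse_alpha.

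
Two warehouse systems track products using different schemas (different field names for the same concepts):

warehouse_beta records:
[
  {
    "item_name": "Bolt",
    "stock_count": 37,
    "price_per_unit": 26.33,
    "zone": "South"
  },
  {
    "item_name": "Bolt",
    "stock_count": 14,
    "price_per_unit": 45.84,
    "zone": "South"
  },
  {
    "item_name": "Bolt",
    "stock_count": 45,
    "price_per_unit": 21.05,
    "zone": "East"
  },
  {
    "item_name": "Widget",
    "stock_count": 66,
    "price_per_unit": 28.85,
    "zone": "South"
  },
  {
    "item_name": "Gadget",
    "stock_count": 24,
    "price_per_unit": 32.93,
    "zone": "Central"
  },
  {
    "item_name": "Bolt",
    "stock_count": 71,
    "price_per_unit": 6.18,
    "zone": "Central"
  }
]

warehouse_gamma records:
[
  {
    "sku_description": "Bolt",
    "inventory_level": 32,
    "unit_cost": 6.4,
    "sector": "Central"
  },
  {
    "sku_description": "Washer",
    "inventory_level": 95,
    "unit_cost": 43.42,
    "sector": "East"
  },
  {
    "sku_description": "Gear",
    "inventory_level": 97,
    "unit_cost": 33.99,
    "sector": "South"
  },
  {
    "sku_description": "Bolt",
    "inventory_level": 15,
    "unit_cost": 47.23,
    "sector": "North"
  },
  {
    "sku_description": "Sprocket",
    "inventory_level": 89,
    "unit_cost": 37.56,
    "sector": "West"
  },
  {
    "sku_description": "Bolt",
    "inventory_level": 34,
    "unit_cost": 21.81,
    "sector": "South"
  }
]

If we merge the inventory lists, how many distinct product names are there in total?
6

Schema mapping: "item_name" (warehouse_beta) = "sku_description" (warehouse_gamma) = product name

Products in warehouse_beta: ['Bolt', 'Gadget', 'Widget']
Products in warehouse_gamma: ['Bolt', 'Gear', 'Sprocket', 'Washer']

Union (unique products): ['Bolt', 'Gadget', 'Gear', 'Sprocket', 'Washer', 'Widget']
Count: 6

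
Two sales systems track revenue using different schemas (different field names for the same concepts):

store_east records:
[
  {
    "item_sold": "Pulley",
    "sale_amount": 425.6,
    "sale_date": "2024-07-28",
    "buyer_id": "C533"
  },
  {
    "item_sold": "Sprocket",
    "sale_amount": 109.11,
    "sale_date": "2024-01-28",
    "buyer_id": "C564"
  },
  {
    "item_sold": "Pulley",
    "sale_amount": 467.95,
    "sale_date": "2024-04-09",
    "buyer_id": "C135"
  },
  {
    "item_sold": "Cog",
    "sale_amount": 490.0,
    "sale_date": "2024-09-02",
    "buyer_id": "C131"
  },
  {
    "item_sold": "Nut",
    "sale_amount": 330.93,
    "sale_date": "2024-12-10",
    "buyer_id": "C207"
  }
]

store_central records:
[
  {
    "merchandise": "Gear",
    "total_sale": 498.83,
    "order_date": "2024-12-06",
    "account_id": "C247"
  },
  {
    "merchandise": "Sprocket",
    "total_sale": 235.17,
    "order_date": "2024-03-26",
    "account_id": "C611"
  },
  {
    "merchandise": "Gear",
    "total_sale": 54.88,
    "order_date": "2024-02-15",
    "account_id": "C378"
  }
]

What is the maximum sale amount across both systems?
498.83

Reconcile: "sale_amount" (store_east) = "total_sale" (store_central) = sale amount

Maximum in store_east: 490.0
Maximum in store_central: 498.83

Overall maximum: max(490.0, 498.83) = 498.83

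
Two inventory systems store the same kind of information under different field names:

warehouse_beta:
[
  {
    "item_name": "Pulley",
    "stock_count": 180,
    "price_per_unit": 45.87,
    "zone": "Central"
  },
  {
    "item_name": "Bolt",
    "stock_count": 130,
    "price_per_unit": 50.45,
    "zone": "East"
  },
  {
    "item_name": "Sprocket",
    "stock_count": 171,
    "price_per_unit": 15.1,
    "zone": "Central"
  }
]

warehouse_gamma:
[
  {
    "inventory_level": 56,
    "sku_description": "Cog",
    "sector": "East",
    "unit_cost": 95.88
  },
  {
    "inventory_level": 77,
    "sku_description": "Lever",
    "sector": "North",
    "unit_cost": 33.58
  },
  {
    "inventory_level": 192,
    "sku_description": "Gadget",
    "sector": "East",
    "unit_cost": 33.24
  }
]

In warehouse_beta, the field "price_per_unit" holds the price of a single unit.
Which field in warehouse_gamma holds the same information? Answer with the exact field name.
unit_cost

In warehouse_beta, "price_per_unit" holds the price of a single unit.
The fields in warehouse_gamma are: "inventory_level", "sku_description", "sector", "unit_cost".
"unit_cost" is the match: the name refers to the same concept and its values are decimal currency amounts (e.g. 95.88, 33.58).
The other fields ("inventory_level", "sku_description", "sector") hold different kinds of data.

So "price_per_unit" in warehouse_beta corresponds to "unit_cost" in warehouse_gamma.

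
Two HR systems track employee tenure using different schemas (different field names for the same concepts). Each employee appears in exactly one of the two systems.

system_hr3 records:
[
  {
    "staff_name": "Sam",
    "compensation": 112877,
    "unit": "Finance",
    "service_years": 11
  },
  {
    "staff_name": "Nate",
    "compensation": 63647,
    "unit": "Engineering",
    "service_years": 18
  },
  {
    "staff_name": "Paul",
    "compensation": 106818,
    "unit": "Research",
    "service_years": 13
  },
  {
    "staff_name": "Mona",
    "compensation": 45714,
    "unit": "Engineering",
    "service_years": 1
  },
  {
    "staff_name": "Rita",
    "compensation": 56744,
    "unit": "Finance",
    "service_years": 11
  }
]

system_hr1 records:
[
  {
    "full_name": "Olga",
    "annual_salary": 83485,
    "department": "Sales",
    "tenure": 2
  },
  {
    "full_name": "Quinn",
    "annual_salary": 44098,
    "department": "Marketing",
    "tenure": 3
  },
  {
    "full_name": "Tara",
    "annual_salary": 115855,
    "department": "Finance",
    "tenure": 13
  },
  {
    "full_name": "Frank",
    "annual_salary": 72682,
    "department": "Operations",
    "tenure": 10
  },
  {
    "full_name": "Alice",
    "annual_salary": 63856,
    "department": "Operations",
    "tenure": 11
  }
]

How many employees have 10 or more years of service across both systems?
7

Reconcile schemas: "service_years" (system_hr3) = "tenure" (system_hr1) = years of service

From system_hr3: 4 employees with >= 10 years
From system_hr1: 3 employees with >= 10 years

Total: 4 + 3 = 7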